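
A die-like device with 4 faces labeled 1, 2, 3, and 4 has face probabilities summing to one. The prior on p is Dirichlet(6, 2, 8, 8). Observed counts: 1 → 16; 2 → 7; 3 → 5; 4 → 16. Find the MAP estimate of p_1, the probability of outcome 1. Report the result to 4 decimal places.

The posterior is Dirichlet(αᵢ + nᵢ) = Dirichlet(22, 9, 13, 24).
For a Dirichlet(a₁,…,a_K) with all aᵢ > 1, the mode has j-th component (aⱼ − 1)/(Σaᵢ − K).
Here Σaᵢ = 68 and K = 4, so p_1 = (22 − 1)/(68 − 4) = 21/64 ≈ 0.3281.

MAP estimate: 0.3281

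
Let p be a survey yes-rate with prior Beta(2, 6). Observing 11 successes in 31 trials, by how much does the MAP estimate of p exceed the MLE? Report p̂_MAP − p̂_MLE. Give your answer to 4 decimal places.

MAP − MLE = -0.0305

Posterior is Beta(13, 26); MAP = (13−1)/(39−2) = 12/37 ≈ 0.32432.
MLE ignores the prior: p̂_MLE = k/n = 11/31 ≈ 0.35484.
Difference = 12/37 − 11/31 = -35/1147 ≈ -0.0305.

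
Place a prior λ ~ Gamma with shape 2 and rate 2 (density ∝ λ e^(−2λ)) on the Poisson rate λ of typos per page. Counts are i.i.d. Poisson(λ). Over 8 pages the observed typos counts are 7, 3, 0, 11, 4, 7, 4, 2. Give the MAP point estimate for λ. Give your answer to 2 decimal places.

λ̂_MAP = 3.90

Σxᵢ = 7+3+0+11+4+7+4+2 = 38, with n = 8.
Posterior ∝ λe^(−2λ) · λ^38e^(−8λ) = λ^39e^(−10λ), i.e. Gamma(shape=40, rate=10).
The mode of a Gamma(a, b) with a ≥ 1 (shape–rate) is (a−1)/b = 39/10 ≈ 3.90.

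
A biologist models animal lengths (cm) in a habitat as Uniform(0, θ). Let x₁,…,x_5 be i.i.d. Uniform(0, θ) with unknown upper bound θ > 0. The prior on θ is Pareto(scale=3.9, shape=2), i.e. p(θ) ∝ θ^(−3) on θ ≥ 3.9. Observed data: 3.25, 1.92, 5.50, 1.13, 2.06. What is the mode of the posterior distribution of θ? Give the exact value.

θ̂_MAP = 5.50

The Uniform(0, θ) likelihood is θ^(−n) for θ ≥ max(xᵢ), zero otherwise. Here max(xᵢ) = 5.50.
Posterior ∝ θ^(−3) · θ^(−5) = θ^(−8) on θ ≥ max(3.9, 5.50) = 5.50.
This density is strictly decreasing in θ, so the posterior mode lies at the lower boundary of the support.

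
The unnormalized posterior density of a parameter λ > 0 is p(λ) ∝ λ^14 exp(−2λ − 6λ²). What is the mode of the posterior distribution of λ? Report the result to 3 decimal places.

λ̂_MAP = 1.000

ℓ'(λ) = 14/λ − 2 − 12λ. Setting this to zero and multiplying by λ: 12λ² + 2λ − 14 = 0.
λ = (−2 + √(2² + 4·12·14)) / (2·12) = (−2 + √676) / 24 = (−2 + 26)/24 = 1.
ℓ''(λ) = −14/λ² − 12 < 0, confirming a maximum.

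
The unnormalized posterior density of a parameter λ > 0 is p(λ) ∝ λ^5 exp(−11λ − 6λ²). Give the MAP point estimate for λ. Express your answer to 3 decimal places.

λ̂_MAP = 0.333

ℓ'(λ) = 5/λ − 11 − 12λ. Setting this to zero and multiplying by λ: 12λ² + 11λ − 5 = 0.
λ = (−11 + √(11² + 4·12·5)) / (2·12) = (−11 + √361) / 24 = (−11 + 19)/24 = 1/3.
ℓ''(λ) = −5/λ² − 12 < 0, confirming a maximum.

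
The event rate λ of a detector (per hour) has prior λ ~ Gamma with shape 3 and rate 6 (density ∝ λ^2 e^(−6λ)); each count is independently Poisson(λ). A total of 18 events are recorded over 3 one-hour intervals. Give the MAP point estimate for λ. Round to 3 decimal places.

Σxᵢ = 18, n = 3.
Posterior ∝ λ^2e^(−6λ) · λ^18e^(−3λ) = λ^20e^(−9λ), i.e. Gamma(shape=21, rate=9).
The mode of a Gamma(a, b) with a ≥ 1 (shape–rate) is (a−1)/b = 20/9 ≈ 2.222.

λ̂_MAP = 2.222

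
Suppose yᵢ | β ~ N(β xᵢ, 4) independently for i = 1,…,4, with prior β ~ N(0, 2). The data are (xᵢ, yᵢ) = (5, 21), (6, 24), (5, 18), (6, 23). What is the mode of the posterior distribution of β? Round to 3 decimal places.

log p(β | y) = −Σ(yᵢ − βxᵢ)²/(2·4) − β²/(2·2) + const.
Setting the derivative to zero: Σxᵢ(yᵢ − βxᵢ)/4 − β/2 = 0, so β = Σxᵢyᵢ / (Σxᵢ² + σ²/τ²).
Σxᵢyᵢ = 5·21 + 6·24 + 5·18 + 6·23 = 477; Σxᵢ² = 122; σ²/τ² = 2.
β̂_MAP = 477 / (122 + 2) = 477/124 ≈ 3.847.

β̂_MAP = 3.847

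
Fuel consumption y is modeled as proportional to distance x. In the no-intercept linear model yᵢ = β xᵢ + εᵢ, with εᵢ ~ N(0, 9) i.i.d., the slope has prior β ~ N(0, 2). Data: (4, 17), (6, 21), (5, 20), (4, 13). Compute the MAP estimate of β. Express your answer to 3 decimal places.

log p(β | y) = −Σ(yᵢ − βxᵢ)²/(2·9) − β²/(2·2) + const.
Setting the derivative to zero: Σxᵢ(yᵢ − βxᵢ)/9 − β/2 = 0, so β = Σxᵢyᵢ / (Σxᵢ² + σ²/τ²).
Σxᵢyᵢ = 4·17 + 6·21 + 5·20 + 4·13 = 346; Σxᵢ² = 93; σ²/τ² = 4.5.
β̂_MAP = 346 / (93 + 4.5) = 346/97.5 ≈ 3.549.

β̂_MAP = 3.549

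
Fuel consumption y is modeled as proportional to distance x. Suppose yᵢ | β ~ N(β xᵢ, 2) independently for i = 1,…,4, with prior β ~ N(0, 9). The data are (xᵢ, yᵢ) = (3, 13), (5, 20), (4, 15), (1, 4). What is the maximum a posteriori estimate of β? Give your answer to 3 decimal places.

β̂_MAP = 3.963

log p(β | y) = −Σ(yᵢ − βxᵢ)²/(2·2) − β²/(2·9) + const.
Setting the derivative to zero: Σxᵢ(yᵢ − βxᵢ)/2 − β/9 = 0, so β = Σxᵢyᵢ / (Σxᵢ² + σ²/τ²).
Σxᵢyᵢ = 3·13 + 5·20 + 4·15 + 1·4 = 203; Σxᵢ² = 51; σ²/τ² = 2/9.
β̂_MAP = 203 / (51 + 2/9) = 203/(461/9) = 1827/461 ≈ 3.963.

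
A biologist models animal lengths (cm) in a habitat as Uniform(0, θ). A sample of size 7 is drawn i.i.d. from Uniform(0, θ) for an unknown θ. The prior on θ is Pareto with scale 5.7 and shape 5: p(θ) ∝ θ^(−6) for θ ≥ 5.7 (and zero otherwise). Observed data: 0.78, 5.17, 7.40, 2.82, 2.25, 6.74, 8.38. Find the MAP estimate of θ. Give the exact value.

The Uniform(0, θ) likelihood is θ^(−n) for θ ≥ max(xᵢ), zero otherwise. Here max(xᵢ) = 8.38.
Posterior ∝ θ^(−6) · θ^(−7) = θ^(−13) on θ ≥ max(5.7, 8.38) = 8.38.
This density is strictly decreasing in θ, so the posterior mode lies at the lower boundary of the support.

θ̂_MAP = 8.38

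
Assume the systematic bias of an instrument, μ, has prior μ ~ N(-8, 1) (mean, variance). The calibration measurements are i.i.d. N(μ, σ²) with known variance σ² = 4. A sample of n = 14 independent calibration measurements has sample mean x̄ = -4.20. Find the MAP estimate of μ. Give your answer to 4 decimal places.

n = 14, x̄ = -4.20.
For a Normal prior and Normal likelihood with known variance, the posterior is Normal; its mode equals its mean, the precision-weighted average.
Prior precision 1/σ₀² = 1/1 = 1; data precision n/σ² = 14/4 = 3.5.
μ̂ = (1·(-8) + 3.5·(-4.2)) / (1 + 3.5) = (-22.7)/4.5 = -227/45 ≈ -5.0444.

μ̂_MAP = -5.0444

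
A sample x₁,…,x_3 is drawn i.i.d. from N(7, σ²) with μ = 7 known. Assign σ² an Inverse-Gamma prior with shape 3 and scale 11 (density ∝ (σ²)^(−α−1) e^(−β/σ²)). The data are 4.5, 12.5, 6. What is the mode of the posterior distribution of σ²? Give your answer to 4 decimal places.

σ̂²_MAP = 5.4091

Sum of squared deviations about the known mean: SS = (4.5−7)² + (12.5−7)² + (6−7)² = 37.5.
The Normal likelihood contributes (σ²)^(−n/2) exp(−SS/(2σ²)), so the posterior is Inverse-Gamma(α + n/2, β + SS/2) = Inverse-Gamma(4.5, 29.75).
The mode of Inverse-Gamma(a, b) is b/(a+1) = 29.75/5.5 ≈ 5.4091.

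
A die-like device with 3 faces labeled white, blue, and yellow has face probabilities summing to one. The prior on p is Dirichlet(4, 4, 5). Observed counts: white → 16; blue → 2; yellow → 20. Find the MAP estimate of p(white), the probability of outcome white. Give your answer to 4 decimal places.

MAP estimate of p(white) = 0.3958

The posterior is Dirichlet(αᵢ + nᵢ) = Dirichlet(20, 6, 25).
For a Dirichlet(a₁,…,a_K) with all aᵢ > 1, the mode has j-th component (aⱼ − 1)/(Σaᵢ − K).
Here Σaᵢ = 51 and K = 3, so p(white) = (20 − 1)/(51 − 3) = 19/48 ≈ 0.3958.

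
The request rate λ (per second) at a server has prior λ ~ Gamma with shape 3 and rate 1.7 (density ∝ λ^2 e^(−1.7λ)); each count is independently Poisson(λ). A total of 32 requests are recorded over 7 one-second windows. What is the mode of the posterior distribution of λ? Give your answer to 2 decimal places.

λ̂_MAP = 3.91

Σxᵢ = 32, n = 7.
Posterior ∝ λ^2e^(−1.7λ) · λ^32e^(−7λ) = λ^34e^(−8.7λ), i.e. Gamma(shape=35, rate=8.7).
The mode of a Gamma(a, b) with a ≥ 1 (shape–rate) is (a−1)/b = 34/8.7 ≈ 3.91.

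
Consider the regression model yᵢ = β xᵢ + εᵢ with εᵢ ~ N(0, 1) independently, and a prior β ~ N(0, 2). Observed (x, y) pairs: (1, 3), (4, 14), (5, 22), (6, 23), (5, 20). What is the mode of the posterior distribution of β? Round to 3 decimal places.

β̂_MAP = 3.932

log p(β | y) = −Σ(yᵢ − βxᵢ)²/(2·1) − β²/(2·2) + const.
Setting the derivative to zero: Σxᵢ(yᵢ − βxᵢ)/1 − β/2 = 0, so β = Σxᵢyᵢ / (Σxᵢ² + σ²/τ²).
Σxᵢyᵢ = 1·3 + 4·14 + 5·22 + 6·23 + 5·20 = 407; Σxᵢ² = 103; σ²/τ² = 0.5.
β̂_MAP = 407 / (103 + 0.5) = 407/103.5 ≈ 3.932.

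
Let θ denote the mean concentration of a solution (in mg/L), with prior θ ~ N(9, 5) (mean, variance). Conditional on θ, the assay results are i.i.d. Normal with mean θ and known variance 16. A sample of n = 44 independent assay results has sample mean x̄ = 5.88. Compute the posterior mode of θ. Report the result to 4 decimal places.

n = 44, x̄ = 5.88.
For a Normal prior and Normal likelihood with known variance, the posterior is Normal; its mode equals its mean, the precision-weighted average.
Prior precision 1/σ₀² = 1/5 = 0.2; data precision n/σ² = 44/16 = 2.75.
θ̂ = (0.2·9 + 2.75·5.88) / (0.2 + 2.75) = 17.97/2.95 = 1797/295 ≈ 6.0915.

θ̂_MAP = 6.0915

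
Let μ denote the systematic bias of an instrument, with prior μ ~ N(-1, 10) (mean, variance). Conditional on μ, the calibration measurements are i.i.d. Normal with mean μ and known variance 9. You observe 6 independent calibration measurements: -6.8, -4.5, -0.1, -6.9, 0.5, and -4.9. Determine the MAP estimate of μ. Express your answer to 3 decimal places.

μ̂_MAP = -3.420

n = 6; x̄ = ((-6.8) + (-4.5) + (-0.1) + (-6.9) + 0.5 + (-4.9))/6 = -22.7/6 = -227/60 ≈ -3.7833.
For a Normal prior and Normal likelihood with known variance, the posterior is Normal; its mode equals its mean, the precision-weighted average.
Prior precision 1/σ₀² = 1/10 = 0.1; data precision n/σ² = 6/9 = 2/3.
μ̂ = (0.1·(-1) + (2/3)·(-227/60)) / (0.1 + 2/3) = (-118/45)/(23/30) = -236/69 ≈ -3.420.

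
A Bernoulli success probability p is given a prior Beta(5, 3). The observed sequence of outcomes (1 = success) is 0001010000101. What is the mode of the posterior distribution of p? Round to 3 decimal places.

p̂_MAP = 0.421

Prior: Beta(5, 3).
Data: 4 successes in 13 trials (from the sequence). The binomial likelihood contributes p^4(1−p)^9, so the posterior is Beta(5+4, 3+9) = Beta(9, 12).
For Beta(a, b) with a, b > 1 the mode is (a−1)/(a+b−2) = 8/19 ≈ 0.421.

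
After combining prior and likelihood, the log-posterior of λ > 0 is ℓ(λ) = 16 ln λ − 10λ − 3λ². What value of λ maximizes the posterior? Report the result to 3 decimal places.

ℓ'(λ) = 16/λ − 10 − 6λ. Setting this to zero and multiplying by λ: 6λ² + 10λ − 16 = 0.
λ = (−10 + √(10² + 4·6·16)) / (2·6) = (−10 + √484) / 12 = (−10 + 22)/12 = 1.
ℓ''(λ) = −16/λ² − 6 < 0, confirming a maximum.

λ̂_MAP = 1.000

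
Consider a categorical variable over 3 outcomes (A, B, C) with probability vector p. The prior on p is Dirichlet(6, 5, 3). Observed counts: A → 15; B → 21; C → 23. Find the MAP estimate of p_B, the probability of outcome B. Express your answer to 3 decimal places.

The posterior is Dirichlet(αᵢ + nᵢ) = Dirichlet(21, 26, 26).
For a Dirichlet(a₁,…,a_K) with all aᵢ > 1, the mode has j-th component (aⱼ − 1)/(Σaᵢ − K).
Here Σaᵢ = 73 and K = 3, so p_B = (26 − 1)/(73 − 3) = 25/70 ≈ 0.357.

MAP estimate of p_B = 0.357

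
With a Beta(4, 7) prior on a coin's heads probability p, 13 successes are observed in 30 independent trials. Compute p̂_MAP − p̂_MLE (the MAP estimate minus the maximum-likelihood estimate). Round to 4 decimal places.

Posterior is Beta(17, 24); MAP = (17−1)/(41−2) = 16/39 ≈ 0.41026.
MLE ignores the prior: p̂_MLE = k/n = 13/30 ≈ 0.43333.
Difference = 16/39 − 13/30 = -3/130 ≈ -0.0231.

MAP − MLE = -0.0231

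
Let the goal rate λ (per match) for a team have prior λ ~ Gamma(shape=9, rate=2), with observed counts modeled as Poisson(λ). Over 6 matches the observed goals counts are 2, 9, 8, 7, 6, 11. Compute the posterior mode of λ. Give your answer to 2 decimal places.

λ̂_MAP = 6.38

Σxᵢ = 2+9+8+7+6+11 = 43, with n = 6.
Posterior ∝ λ^8e^(−2λ) · λ^43e^(−6λ) = λ^51e^(−8λ), i.e. Gamma(shape=52, rate=8).
The mode of a Gamma(a, b) with a ≥ 1 (shape–rate) is (a−1)/b = 51/8 ≈ 6.38.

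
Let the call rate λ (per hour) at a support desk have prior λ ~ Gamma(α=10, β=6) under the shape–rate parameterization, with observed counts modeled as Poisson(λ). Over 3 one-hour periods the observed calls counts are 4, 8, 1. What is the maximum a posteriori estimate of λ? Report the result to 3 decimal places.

λ̂_MAP = 2.444

Σxᵢ = 4+8+1 = 13, with n = 3.
Posterior ∝ λ^9e^(−6λ) · λ^13e^(−3λ) = λ^22e^(−9λ), i.e. Gamma(shape=23, rate=9).
The mode of a Gamma(a, b) with a ≥ 1 (shape–rate) is (a−1)/b = 22/9 ≈ 2.444.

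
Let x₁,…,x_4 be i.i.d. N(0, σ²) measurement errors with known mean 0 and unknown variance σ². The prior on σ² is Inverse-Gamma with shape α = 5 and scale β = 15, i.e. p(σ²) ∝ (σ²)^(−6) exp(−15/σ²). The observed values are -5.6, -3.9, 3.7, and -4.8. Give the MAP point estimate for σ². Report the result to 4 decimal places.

σ̂²_MAP = 7.0813

Sum of squared deviations about the known mean: SS = (-5.6−0)² + (-3.9−0)² + (3.7−0)² + (-4.8−0)² = 83.3.
The Normal likelihood contributes (σ²)^(−n/2) exp(−SS/(2σ²)), so the posterior is Inverse-Gamma(α + n/2, β + SS/2) = Inverse-Gamma(7, 56.65).
The mode of Inverse-Gamma(a, b) is b/(a+1) = 56.65/8 ≈ 7.0813.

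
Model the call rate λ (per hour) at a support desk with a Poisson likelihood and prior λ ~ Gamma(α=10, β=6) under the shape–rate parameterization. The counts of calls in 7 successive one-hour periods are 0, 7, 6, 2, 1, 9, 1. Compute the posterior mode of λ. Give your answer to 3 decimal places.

Σxᵢ = 0+7+6+2+1+9+1 = 26, with n = 7.
Posterior ∝ λ^9e^(−6λ) · λ^26e^(−7λ) = λ^35e^(−13λ), i.e. Gamma(shape=36, rate=13).
The mode of a Gamma(a, b) with a ≥ 1 (shape–rate) is (a−1)/b = 35/13 ≈ 2.692.

λ̂_MAP = 2.692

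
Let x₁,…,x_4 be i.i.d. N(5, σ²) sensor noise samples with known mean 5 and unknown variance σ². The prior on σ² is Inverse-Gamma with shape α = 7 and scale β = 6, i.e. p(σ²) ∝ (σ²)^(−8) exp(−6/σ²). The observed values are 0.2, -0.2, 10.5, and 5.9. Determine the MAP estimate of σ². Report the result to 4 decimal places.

σ̂²_MAP = 4.6570

Sum of squared deviations about the known mean: SS = (0.2−5)² + (-0.2−5)² + (10.5−5)² + (5.9−5)² = 81.14.
The Normal likelihood contributes (σ²)^(−n/2) exp(−SS/(2σ²)), so the posterior is Inverse-Gamma(α + n/2, β + SS/2) = Inverse-Gamma(9, 46.57).
The mode of Inverse-Gamma(a, b) is b/(a+1) = 46.57/10 ≈ 4.6570.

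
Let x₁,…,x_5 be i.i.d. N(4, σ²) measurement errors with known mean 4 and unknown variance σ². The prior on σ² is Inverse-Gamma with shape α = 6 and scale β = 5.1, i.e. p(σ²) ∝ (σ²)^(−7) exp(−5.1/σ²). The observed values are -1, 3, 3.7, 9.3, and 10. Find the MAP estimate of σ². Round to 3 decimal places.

Sum of squared deviations about the known mean: SS = (-1−4)² + (3−4)² + (3.7−4)² + (9.3−4)² + (10−4)² = 90.18.
The Normal likelihood contributes (σ²)^(−n/2) exp(−SS/(2σ²)), so the posterior is Inverse-Gamma(α + n/2, β + SS/2) = Inverse-Gamma(8.5, 50.19).
The mode of Inverse-Gamma(a, b) is b/(a+1) = 50.19/9.5 ≈ 5.283.

σ̂²_MAP = 5.283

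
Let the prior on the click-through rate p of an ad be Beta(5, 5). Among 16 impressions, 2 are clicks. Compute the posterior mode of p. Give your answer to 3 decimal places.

p̂_MAP = 0.250

Prior: Beta(5, 5).
Data: 2 successes in 16 trials. The binomial likelihood contributes p^2(1−p)^14, so the posterior is Beta(5+2, 5+14) = Beta(7, 19).
For Beta(a, b) with a, b > 1 the mode is (a−1)/(a+b−2) = 6/24 ≈ 0.250.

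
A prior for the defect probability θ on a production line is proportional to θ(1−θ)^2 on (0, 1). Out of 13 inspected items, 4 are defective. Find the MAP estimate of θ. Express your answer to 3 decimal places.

The prior density ∝ θ(1−θ)^2 is the kernel of Beta(2, 3).
Data: 4 successes in 13 trials. The binomial likelihood contributes θ^4(1−θ)^9, so the posterior is Beta(2+4, 3+9) = Beta(6, 12).
For Beta(a, b) with a, b > 1 the mode is (a−1)/(a+b−2) = 5/16 ≈ 0.313.

θ̂_MAP = 0.313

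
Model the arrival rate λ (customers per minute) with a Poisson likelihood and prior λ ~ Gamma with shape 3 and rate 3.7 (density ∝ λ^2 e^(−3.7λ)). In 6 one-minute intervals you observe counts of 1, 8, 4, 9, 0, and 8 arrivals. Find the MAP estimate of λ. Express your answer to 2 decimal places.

λ̂_MAP = 3.30

Σxᵢ = 1+8+4+9+0+8 = 30, with n = 6.
Posterior ∝ λ^2e^(−3.7λ) · λ^30e^(−6λ) = λ^32e^(−9.7λ), i.e. Gamma(shape=33, rate=9.7).
The mode of a Gamma(a, b) with a ≥ 1 (shape–rate) is (a−1)/b = 32/9.7 ≈ 3.30.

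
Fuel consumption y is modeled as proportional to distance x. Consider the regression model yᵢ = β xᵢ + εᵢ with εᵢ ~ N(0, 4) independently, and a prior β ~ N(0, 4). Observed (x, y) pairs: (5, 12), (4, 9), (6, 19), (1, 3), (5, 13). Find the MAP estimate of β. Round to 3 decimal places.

β̂_MAP = 2.673

log p(β | y) = −Σ(yᵢ − βxᵢ)²/(2·4) − β²/(2·4) + const.
Setting the derivative to zero: Σxᵢ(yᵢ − βxᵢ)/4 − β/4 = 0, so β = Σxᵢyᵢ / (Σxᵢ² + σ²/τ²).
Σxᵢyᵢ = 5·12 + 4·9 + 6·19 + 1·3 + 5·13 = 278; Σxᵢ² = 103; σ²/τ² = 1.
β̂_MAP = 278 / (103 + 1) = 278/104 ≈ 2.673.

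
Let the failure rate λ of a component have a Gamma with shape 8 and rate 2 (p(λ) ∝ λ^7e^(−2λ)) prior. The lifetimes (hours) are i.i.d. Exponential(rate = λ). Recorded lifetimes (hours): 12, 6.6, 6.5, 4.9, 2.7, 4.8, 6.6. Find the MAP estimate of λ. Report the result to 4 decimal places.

The Exponential(rate=λ) likelihood is ∝ λ^n e^(−λΣtᵢ). Here n = 7 and Σtᵢ = 12 + 6.6 + 6.5 + 4.9 + 2.7 + 4.8 + 6.6 = 44.1.
Posterior ∝ λ^7e^(−2λ) · λ^7e^(−44.1λ) = λ^14e^(−46.1λ), i.e. Gamma(15, 46.1).
Mode = (a−1)/b = 14/46.1 ≈ 0.3037.

λ̂_MAP = 0.3037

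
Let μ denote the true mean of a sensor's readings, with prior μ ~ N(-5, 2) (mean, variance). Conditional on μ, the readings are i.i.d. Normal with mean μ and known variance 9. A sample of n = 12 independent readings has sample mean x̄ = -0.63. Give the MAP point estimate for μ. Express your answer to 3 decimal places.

n = 12, x̄ = -0.63.
For a Normal prior and Normal likelihood with known variance, the posterior is Normal; its mode equals its mean, the precision-weighted average.
Prior precision 1/σ₀² = 1/2 = 0.5; data precision n/σ² = 12/9 = 4/3.
μ̂ = (0.5·(-5) + (4/3)·(-0.63)) / (0.5 + 4/3) = (-3.34)/(11/6) = -501/275 ≈ -1.822.

μ̂_MAP = -1.822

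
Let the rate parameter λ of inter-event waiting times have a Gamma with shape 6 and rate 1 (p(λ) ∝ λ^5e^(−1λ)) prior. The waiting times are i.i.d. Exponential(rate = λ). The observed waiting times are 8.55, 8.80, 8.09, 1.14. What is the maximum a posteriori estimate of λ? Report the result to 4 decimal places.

The Exponential(rate=λ) likelihood is ∝ λ^n e^(−λΣtᵢ). Here n = 4 and Σtᵢ = 8.55 + 8.80 + 8.09 + 1.14 = 26.58.
Posterior ∝ λ^5e^(−1λ) · λ^4e^(−26.58λ) = λ^9e^(−27.58λ), i.e. Gamma(10, 27.58).
Mode = (a−1)/b = 9/27.58 ≈ 0.3263.

λ̂_MAP = 0.3263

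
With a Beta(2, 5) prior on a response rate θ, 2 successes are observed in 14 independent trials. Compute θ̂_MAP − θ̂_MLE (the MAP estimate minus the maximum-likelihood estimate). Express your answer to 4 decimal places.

Posterior is Beta(4, 17); MAP = (4−1)/(21−2) = 3/19 ≈ 0.15789.
MLE ignores the prior: θ̂_MLE = k/n = 2/14 ≈ 0.14286.
Difference = 3/19 − 2/14 = 2/133 ≈ 0.0150.

MAP − MLE = 0.0150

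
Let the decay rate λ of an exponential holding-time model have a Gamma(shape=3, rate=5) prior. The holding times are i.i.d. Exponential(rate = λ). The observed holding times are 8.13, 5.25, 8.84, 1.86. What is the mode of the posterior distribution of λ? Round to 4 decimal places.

λ̂_MAP = 0.2063

The Exponential(rate=λ) likelihood is ∝ λ^n e^(−λΣtᵢ). Here n = 4 and Σtᵢ = 8.13 + 5.25 + 8.84 + 1.86 = 24.08.
Posterior ∝ λ^2e^(−5λ) · λ^4e^(−24.08λ) = λ^6e^(−29.08λ), i.e. Gamma(7, 29.08).
Mode = (a−1)/b = 6/29.08 ≈ 0.2063.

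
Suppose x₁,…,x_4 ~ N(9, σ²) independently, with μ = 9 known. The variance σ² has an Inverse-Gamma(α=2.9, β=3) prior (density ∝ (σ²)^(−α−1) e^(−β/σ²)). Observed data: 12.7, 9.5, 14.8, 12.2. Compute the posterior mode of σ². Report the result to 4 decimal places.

Sum of squared deviations about the known mean: SS = (12.7−9)² + (9.5−9)² + (14.8−9)² + (12.2−9)² = 57.82.
The Normal likelihood contributes (σ²)^(−n/2) exp(−SS/(2σ²)), so the posterior is Inverse-Gamma(α + n/2, β + SS/2) = Inverse-Gamma(4.9, 31.91).
The mode of Inverse-Gamma(a, b) is b/(a+1) = 31.91/5.9 ≈ 5.4085.

σ̂²_MAP = 5.4085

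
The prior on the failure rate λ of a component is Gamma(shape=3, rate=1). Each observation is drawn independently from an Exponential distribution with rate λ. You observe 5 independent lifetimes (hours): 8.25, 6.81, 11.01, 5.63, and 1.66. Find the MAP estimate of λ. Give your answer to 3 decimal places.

The Exponential(rate=λ) likelihood is ∝ λ^n e^(−λΣtᵢ). Here n = 5 and Σtᵢ = 8.25 + 6.81 + 11.01 + 5.63 + 1.66 = 33.36.
Posterior ∝ λ^2e^(−1λ) · λ^5e^(−33.36λ) = λ^7e^(−34.36λ), i.e. Gamma(8, 34.36).
Mode = (a−1)/b = 7/34.36 ≈ 0.204.

λ̂_MAP = 0.204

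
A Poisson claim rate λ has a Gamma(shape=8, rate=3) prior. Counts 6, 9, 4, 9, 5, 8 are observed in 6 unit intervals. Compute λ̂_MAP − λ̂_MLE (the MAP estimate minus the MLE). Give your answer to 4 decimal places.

Σxᵢ = 41. Posterior is Gamma(49, 9); MAP = (49−1)/9 = 48/9 ≈ 5.33333.
MLE = x̄ = 41/6 ≈ 6.83333.
Difference = 48/9 − 41/6 = -3/2 ≈ -1.5000.

MAP − MLE = -1.5000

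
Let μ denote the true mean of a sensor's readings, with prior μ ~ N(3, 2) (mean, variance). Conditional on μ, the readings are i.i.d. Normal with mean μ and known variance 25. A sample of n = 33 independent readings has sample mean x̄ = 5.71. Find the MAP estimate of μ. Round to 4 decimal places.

n = 33, x̄ = 5.71.
For a Normal prior and Normal likelihood with known variance, the posterior is Normal; its mode equals its mean, the precision-weighted average.
Prior precision 1/σ₀² = 1/2 = 0.5; data precision n/σ² = 33/25 = 1.32.
μ̂ = (0.5·3 + 1.32·5.71) / (0.5 + 1.32) = 9.0372/1.82 = 22593/4550 ≈ 4.9655.

μ̂_MAP = 4.9655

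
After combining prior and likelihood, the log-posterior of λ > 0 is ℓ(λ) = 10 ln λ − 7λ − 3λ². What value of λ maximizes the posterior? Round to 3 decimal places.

ℓ'(λ) = 10/λ − 7 − 6λ. Setting this to zero and multiplying by λ: 6λ² + 7λ − 10 = 0.
λ = (−7 + √(7² + 4·6·10)) / (2·6) = (−7 + √289) / 12 = (−7 + 17)/12 = 5/6.
ℓ''(λ) = −10/λ² − 6 < 0, confirming a maximum.

λ̂_MAP = 0.833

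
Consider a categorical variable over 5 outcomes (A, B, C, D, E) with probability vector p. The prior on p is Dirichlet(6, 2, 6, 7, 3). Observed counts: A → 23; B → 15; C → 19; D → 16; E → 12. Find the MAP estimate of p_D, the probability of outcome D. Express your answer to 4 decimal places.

MAP estimate of p_D = 0.2115

The posterior is Dirichlet(αᵢ + nᵢ) = Dirichlet(29, 17, 25, 23, 15).
For a Dirichlet(a₁,…,a_K) with all aᵢ > 1, the mode has j-th component (aⱼ − 1)/(Σaᵢ − K).
Here Σaᵢ = 109 and K = 5, so p_D = (23 − 1)/(109 − 5) = 22/104 ≈ 0.2115.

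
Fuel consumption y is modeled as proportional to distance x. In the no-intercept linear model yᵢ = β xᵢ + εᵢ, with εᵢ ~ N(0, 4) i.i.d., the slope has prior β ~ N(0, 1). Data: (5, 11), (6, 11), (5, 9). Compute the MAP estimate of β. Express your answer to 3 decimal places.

β̂_MAP = 1.844

log p(β | y) = −Σ(yᵢ − βxᵢ)²/(2·4) − β²/(2·1) + const.
Setting the derivative to zero: Σxᵢ(yᵢ − βxᵢ)/4 − β/1 = 0, so β = Σxᵢyᵢ / (Σxᵢ² + σ²/τ²).
Σxᵢyᵢ = 5·11 + 6·11 + 5·9 = 166; Σxᵢ² = 86; σ²/τ² = 4.
β̂_MAP = 166 / (86 + 4) = 166/90 ≈ 1.844.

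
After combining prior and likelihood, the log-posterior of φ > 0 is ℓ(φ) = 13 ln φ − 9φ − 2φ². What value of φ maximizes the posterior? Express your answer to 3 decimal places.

ℓ'(φ) = 13/φ − 9 − 4φ. Setting this to zero and multiplying by φ: 4φ² + 9φ − 13 = 0.
φ = (−9 + √(9² + 4·4·13)) / (2·4) = (−9 + √289) / 8 = (−9 + 17)/8 = 1.
ℓ''(φ) = −13/φ² − 4 < 0, confirming a maximum.

φ̂_MAP = 1.000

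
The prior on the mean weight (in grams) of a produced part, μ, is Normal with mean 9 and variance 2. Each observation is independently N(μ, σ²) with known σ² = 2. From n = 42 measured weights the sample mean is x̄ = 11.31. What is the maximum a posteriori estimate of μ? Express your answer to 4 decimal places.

μ̂_MAP = 11.2563

n = 42, x̄ = 11.31.
For a Normal prior and Normal likelihood with known variance, the posterior is Normal; its mode equals its mean, the precision-weighted average.
Prior precision 1/σ₀² = 1/2 = 0.5; data precision n/σ² = 42/2 = 21.
μ̂ = (0.5·9 + 21·11.31) / (0.5 + 21) = 242.01/21.5 = 24201/2150 ≈ 11.2563.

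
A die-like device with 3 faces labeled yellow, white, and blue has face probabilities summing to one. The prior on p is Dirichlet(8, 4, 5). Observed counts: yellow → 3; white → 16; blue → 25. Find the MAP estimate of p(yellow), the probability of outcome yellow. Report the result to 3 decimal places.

The posterior is Dirichlet(αᵢ + nᵢ) = Dirichlet(11, 20, 30).
For a Dirichlet(a₁,…,a_K) with all aᵢ > 1, the mode has j-th component (aⱼ − 1)/(Σaᵢ − K).
Here Σaᵢ = 61 and K = 3, so p(yellow) = (11 − 1)/(61 − 3) = 10/58 ≈ 0.172.

MAP estimate of p(yellow) = 0.172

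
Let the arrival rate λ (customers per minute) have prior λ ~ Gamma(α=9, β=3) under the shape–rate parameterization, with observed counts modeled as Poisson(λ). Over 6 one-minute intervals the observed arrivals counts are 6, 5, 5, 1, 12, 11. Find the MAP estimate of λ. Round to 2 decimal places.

λ̂_MAP = 5.33

Σxᵢ = 6+5+5+1+12+11 = 40, with n = 6.
Posterior ∝ λ^8e^(−3λ) · λ^40e^(−6λ) = λ^48e^(−9λ), i.e. Gamma(shape=49, rate=9).
The mode of a Gamma(a, b) with a ≥ 1 (shape–rate) is (a−1)/b = 48/9 ≈ 5.33.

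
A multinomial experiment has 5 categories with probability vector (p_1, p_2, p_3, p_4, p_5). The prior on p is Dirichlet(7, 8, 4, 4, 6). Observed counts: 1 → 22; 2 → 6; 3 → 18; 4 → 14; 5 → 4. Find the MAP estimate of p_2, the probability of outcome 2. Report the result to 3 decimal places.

MAP estimate: 0.148

The posterior is Dirichlet(αᵢ + nᵢ) = Dirichlet(29, 14, 22, 18, 10).
For a Dirichlet(a₁,…,a_K) with all aᵢ > 1, the mode has j-th component (aⱼ − 1)/(Σaᵢ − K).
Here Σaᵢ = 93 and K = 5, so p_2 = (14 − 1)/(93 − 5) = 13/88 ≈ 0.148.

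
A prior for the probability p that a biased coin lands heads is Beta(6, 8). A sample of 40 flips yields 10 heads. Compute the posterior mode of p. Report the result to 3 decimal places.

Prior: Beta(6, 8).
Data: 10 successes in 40 trials. The binomial likelihood contributes p^10(1−p)^30, so the posterior is Beta(6+10, 8+30) = Beta(16, 38).
For Beta(a, b) with a, b > 1 the mode is (a−1)/(a+b−2) = 15/52 ≈ 0.288.

p̂_MAP = 0.288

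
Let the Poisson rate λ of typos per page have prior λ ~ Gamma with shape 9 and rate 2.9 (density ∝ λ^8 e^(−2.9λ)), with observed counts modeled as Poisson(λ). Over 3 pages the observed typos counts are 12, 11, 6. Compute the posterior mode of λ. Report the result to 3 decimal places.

Σxᵢ = 12+11+6 = 29, with n = 3.
Posterior ∝ λ^8e^(−2.9λ) · λ^29e^(−3λ) = λ^37e^(−5.9λ), i.e. Gamma(shape=38, rate=5.9).
The mode of a Gamma(a, b) with a ≥ 1 (shape–rate) is (a−1)/b = 37/5.9 ≈ 6.271.

λ̂_MAP = 6.271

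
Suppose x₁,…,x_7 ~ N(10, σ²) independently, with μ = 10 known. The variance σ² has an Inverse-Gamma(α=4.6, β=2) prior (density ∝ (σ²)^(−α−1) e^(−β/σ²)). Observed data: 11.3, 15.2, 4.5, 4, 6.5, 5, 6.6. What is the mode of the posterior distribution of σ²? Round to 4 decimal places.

Sum of squared deviations about the known mean: SS = (11.3−10)² + (15.2−10)² + (4.5−10)² + (4−10)² + (6.5−10)² + (5−10)² + (6.6−10)² = 143.79.
The Normal likelihood contributes (σ²)^(−n/2) exp(−SS/(2σ²)), so the posterior is Inverse-Gamma(α + n/2, β + SS/2) = Inverse-Gamma(8.1, 73.895).
The mode of Inverse-Gamma(a, b) is b/(a+1) = 73.895/9.1 ≈ 8.1203.

σ̂²_MAP = 8.1203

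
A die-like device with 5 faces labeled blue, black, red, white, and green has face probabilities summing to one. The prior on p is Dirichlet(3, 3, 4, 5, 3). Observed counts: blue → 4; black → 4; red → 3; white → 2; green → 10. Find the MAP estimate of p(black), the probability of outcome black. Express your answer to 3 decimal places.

The posterior is Dirichlet(αᵢ + nᵢ) = Dirichlet(7, 7, 7, 7, 13).
For a Dirichlet(a₁,…,a_K) with all aᵢ > 1, the mode has j-th component (aⱼ − 1)/(Σaᵢ − K).
Here Σaᵢ = 41 and K = 5, so p(black) = (7 − 1)/(41 − 5) = 6/36 ≈ 0.167.

MAP estimate of p(black) = 0.167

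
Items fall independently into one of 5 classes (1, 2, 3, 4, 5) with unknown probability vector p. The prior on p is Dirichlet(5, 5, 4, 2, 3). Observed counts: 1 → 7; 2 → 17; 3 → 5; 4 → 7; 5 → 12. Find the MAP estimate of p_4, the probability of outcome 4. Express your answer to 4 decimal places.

MAP estimate: 0.1290

The posterior is Dirichlet(αᵢ + nᵢ) = Dirichlet(12, 22, 9, 9, 15).
For a Dirichlet(a₁,…,a_K) with all aᵢ > 1, the mode has j-th component (aⱼ − 1)/(Σaᵢ − K).
Here Σaᵢ = 67 and K = 5, so p_4 = (9 − 1)/(67 − 5) = 8/62 ≈ 0.1290.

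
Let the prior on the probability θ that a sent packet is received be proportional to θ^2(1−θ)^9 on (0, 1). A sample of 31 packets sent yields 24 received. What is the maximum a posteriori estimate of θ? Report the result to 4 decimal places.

The prior density ∝ θ^2(1−θ)^9 is the kernel of Beta(3, 10).
Data: 24 successes in 31 trials. The binomial likelihood contributes θ^24(1−θ)^7, so the posterior is Beta(3+24, 10+7) = Beta(27, 17).
For Beta(a, b) with a, b > 1 the mode is (a−1)/(a+b−2) = 26/42 ≈ 0.6190.

θ̂_MAP = 0.6190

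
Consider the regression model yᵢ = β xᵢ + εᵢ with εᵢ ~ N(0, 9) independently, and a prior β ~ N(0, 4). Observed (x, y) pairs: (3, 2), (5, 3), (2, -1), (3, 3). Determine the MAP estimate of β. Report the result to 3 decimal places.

log p(β | y) = −Σ(yᵢ − βxᵢ)²/(2·9) − β²/(2·4) + const.
Setting the derivative to zero: Σxᵢ(yᵢ − βxᵢ)/9 − β/4 = 0, so β = Σxᵢyᵢ / (Σxᵢ² + σ²/τ²).
Σxᵢyᵢ = 3·2 + 5·3 + 2·(-1) + 3·3 = 28; Σxᵢ² = 47; σ²/τ² = 2.25.
β̂_MAP = 28 / (47 + 2.25) = 28/49.25 ≈ 0.569.

β̂_MAP = 0.569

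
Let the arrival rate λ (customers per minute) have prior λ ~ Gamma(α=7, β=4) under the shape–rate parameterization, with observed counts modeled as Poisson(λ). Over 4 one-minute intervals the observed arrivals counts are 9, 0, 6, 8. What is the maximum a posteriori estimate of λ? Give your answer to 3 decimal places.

Σxᵢ = 9+0+6+8 = 23, with n = 4.
Posterior ∝ λ^6e^(−4λ) · λ^23e^(−4λ) = λ^29e^(−8λ), i.e. Gamma(shape=30, rate=8).
The mode of a Gamma(a, b) with a ≥ 1 (shape–rate) is (a−1)/b = 29/8 ≈ 3.625.

λ̂_MAP = 3.625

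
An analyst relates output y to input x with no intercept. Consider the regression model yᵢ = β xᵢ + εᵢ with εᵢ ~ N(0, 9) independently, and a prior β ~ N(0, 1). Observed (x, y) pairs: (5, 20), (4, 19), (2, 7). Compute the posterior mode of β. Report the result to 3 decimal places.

β̂_MAP = 3.519

log p(β | y) = −Σ(yᵢ − βxᵢ)²/(2·9) − β²/(2·1) + const.
Setting the derivative to zero: Σxᵢ(yᵢ − βxᵢ)/9 − β/1 = 0, so β = Σxᵢyᵢ / (Σxᵢ² + σ²/τ²).
Σxᵢyᵢ = 5·20 + 4·19 + 2·7 = 190; Σxᵢ² = 45; σ²/τ² = 9.
β̂_MAP = 190 / (45 + 9) = 190/54 ≈ 3.519.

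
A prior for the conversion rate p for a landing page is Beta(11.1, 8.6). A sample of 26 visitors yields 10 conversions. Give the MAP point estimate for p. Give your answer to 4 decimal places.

Prior: Beta(11.1, 8.6).
Data: 10 successes in 26 trials. The binomial likelihood contributes p^10(1−p)^16, so the posterior is Beta(11.1+10, 8.6+16) = Beta(21.1, 24.6).
For Beta(a, b) with a, b > 1 the mode is (a−1)/(a+b−2) = 20.1/43.7 ≈ 0.4600.

p̂_MAP = 0.4600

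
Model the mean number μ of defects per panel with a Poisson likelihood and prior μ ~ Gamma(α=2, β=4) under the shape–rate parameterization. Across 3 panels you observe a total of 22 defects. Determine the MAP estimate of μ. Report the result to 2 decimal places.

Σxᵢ = 22, n = 3.
Posterior ∝ μe^(−4μ) · μ^22e^(−3μ) = μ^23e^(−7μ), i.e. Gamma(shape=24, rate=7).
The mode of a Gamma(a, b) with a ≥ 1 (shape–rate) is (a−1)/b = 23/7 ≈ 3.29.

μ̂_MAP = 3.29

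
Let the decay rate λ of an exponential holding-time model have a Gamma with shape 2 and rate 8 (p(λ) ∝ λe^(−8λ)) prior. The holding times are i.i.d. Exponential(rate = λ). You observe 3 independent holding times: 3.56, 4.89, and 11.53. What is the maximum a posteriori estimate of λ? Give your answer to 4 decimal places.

λ̂_MAP = 0.1430

The Exponential(rate=λ) likelihood is ∝ λ^n e^(−λΣtᵢ). Here n = 3 and Σtᵢ = 3.56 + 4.89 + 11.53 = 19.98.
Posterior ∝ λe^(−8λ) · λ^3e^(−19.98λ) = λ^4e^(−27.98λ), i.e. Gamma(5, 27.98).
Mode = (a−1)/b = 4/27.98 ≈ 0.1430.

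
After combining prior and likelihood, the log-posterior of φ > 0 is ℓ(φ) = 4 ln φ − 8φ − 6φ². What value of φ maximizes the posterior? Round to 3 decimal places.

ℓ'(φ) = 4/φ − 8 − 12φ. Setting this to zero and multiplying by φ: 12φ² + 8φ − 4 = 0.
φ = (−8 + √(8² + 4·12·4)) / (2·12) = (−8 + √256) / 24 = (−8 + 16)/24 = 1/3.
ℓ''(φ) = −4/φ² − 12 < 0, confirming a maximum.

φ̂_MAP = 0.333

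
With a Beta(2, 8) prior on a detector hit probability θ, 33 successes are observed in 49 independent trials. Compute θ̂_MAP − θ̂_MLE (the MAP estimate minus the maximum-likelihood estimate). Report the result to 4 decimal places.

MAP − MLE = -0.0770

Posterior is Beta(35, 24); MAP = (35−1)/(59−2) = 34/57 ≈ 0.59649.
MLE ignores the prior: θ̂_MLE = k/n = 33/49 ≈ 0.67347.
Difference = 34/57 − 33/49 = -215/2793 ≈ -0.0770.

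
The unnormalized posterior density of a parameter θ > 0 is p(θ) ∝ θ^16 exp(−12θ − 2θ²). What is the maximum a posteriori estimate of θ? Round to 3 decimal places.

θ̂_MAP = 1.000

ℓ'(θ) = 16/θ − 12 − 4θ. Setting this to zero and multiplying by θ: 4θ² + 12θ − 16 = 0.
θ = (−12 + √(12² + 4·4·16)) / (2·4) = (−12 + √400) / 8 = (−12 + 20)/8 = 1.
ℓ''(θ) = −16/θ² − 4 < 0, confirming a maximum.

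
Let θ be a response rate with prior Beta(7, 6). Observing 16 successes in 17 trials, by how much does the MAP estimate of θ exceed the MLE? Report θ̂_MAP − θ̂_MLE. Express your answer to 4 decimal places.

MAP − MLE = -0.1555

Posterior is Beta(23, 7); MAP = (23−1)/(30−2) = 22/28 ≈ 0.78571.
MLE ignores the prior: θ̂_MLE = k/n = 16/17 ≈ 0.94118.
Difference = 22/28 − 16/17 = -37/238 ≈ -0.1555.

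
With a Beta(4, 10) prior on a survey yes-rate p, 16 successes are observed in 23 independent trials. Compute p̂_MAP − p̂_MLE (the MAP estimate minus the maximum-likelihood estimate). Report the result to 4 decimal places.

MAP − MLE = -0.1528

Posterior is Beta(20, 17); MAP = (20−1)/(37−2) = 19/35 ≈ 0.54286.
MLE ignores the prior: p̂_MLE = k/n = 16/23 ≈ 0.69565.
Difference = 19/35 − 16/23 = -123/805 ≈ -0.1528.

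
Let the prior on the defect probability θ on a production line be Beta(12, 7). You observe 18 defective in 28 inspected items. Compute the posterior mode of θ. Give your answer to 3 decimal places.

Prior: Beta(12, 7).
Data: 18 successes in 28 trials. The binomial likelihood contributes θ^18(1−θ)^10, so the posterior is Beta(12+18, 7+10) = Beta(30, 17).
For Beta(a, b) with a, b > 1 the mode is (a−1)/(a+b−2) = 29/45 ≈ 0.644.

θ̂_MAP = 0.644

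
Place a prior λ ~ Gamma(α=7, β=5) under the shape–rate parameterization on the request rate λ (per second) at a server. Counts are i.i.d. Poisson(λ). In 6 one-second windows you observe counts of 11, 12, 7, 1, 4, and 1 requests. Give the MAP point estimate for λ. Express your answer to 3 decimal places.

Σxᵢ = 11+12+7+1+4+1 = 36, with n = 6.
Posterior ∝ λ^6e^(−5λ) · λ^36e^(−6λ) = λ^42e^(−11λ), i.e. Gamma(shape=43, rate=11).
The mode of a Gamma(a, b) with a ≥ 1 (shape–rate) is (a−1)/b = 42/11 ≈ 3.818.

λ̂_MAP = 3.818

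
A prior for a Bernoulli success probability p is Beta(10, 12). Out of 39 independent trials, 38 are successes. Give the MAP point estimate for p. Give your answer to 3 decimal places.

p̂_MAP = 0.797

Prior: Beta(10, 12).
Data: 38 successes in 39 trials. The binomial likelihood contributes p^38(1−p)^1, so the posterior is Beta(10+38, 12+1) = Beta(48, 13).
For Beta(a, b) with a, b > 1 the mode is (a−1)/(a+b−2) = 47/59 ≈ 0.797.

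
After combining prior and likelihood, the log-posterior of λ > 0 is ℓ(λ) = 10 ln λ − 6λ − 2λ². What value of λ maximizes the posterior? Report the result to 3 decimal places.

ℓ'(λ) = 10/λ − 6 − 4λ. Setting this to zero and multiplying by λ: 4λ² + 6λ − 10 = 0.
λ = (−6 + √(6² + 4·4·10)) / (2·4) = (−6 + √196) / 8 = (−6 + 14)/8 = 1.
ℓ''(λ) = −10/λ² − 4 < 0, confirming a maximum.

λ̂_MAP = 1.000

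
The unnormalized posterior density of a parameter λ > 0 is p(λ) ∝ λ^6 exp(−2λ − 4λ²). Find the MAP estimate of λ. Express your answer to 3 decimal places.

λ̂_MAP = 0.750

ℓ'(λ) = 6/λ − 2 − 8λ. Setting this to zero and multiplying by λ: 8λ² + 2λ − 6 = 0.
λ = (−2 + √(2² + 4·8·6)) / (2·8) = (−2 + √196) / 16 = (−2 + 14)/16 = 3/4.
ℓ''(λ) = −6/λ² − 8 < 0, confirming a maximum.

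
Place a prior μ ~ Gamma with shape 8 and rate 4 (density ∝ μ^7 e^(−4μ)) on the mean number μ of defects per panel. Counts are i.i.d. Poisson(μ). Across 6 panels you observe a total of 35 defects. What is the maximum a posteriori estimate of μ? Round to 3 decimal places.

μ̂_MAP = 4.200

Σxᵢ = 35, n = 6.
Posterior ∝ μ^7e^(−4μ) · μ^35e^(−6μ) = μ^42e^(−10μ), i.e. Gamma(shape=43, rate=10).
The mode of a Gamma(a, b) with a ≥ 1 (shape–rate) is (a−1)/b = 42/10 ≈ 4.200.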